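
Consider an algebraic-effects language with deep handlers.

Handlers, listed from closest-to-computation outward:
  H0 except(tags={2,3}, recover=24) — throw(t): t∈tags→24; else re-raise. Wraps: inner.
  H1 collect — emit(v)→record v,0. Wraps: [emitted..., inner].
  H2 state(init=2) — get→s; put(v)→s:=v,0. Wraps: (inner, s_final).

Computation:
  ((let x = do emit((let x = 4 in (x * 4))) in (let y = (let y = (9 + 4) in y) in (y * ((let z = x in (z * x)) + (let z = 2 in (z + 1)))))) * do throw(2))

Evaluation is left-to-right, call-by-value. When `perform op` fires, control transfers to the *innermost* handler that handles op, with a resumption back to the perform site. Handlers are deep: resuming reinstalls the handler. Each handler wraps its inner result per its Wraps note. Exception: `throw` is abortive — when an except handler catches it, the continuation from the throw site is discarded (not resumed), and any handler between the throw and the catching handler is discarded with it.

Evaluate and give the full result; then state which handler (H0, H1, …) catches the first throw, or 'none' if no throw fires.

Answer: ([16, 24], 2) ; first throw caught by: H0

Evaluation trace:
emit(16) @ H1 ⇒ out+=16
throw(2) @ H0 caught ⇒ 24
H1 returns [16, 24]
H2 returns ([16, 24], 2)
= ([16, 24], 2)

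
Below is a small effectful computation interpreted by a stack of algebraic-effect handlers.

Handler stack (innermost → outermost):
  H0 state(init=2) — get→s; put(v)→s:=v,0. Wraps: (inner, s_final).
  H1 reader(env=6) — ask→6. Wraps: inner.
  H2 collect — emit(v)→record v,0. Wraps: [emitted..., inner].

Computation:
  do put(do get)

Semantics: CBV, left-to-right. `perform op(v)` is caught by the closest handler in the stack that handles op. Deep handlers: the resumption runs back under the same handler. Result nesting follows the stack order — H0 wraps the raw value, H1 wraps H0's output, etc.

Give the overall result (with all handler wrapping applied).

Working:
get @ H0 ⇒ 2
put(2) @ H0 ⇒ s:=2
H0 returns (0, 2)
H1 returns (0, 2)
H2 returns [(0, 2)]
= [(0, 2)]

Answer: [(0, 2)]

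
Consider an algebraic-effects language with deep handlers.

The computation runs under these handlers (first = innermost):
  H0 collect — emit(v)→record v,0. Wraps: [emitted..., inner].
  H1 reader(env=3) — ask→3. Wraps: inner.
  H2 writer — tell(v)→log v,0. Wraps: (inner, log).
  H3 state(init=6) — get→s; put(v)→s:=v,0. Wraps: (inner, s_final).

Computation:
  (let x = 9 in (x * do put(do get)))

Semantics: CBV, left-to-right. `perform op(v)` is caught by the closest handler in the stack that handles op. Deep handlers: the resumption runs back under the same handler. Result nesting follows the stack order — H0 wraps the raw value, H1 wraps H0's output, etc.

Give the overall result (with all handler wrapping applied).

Answer: (([0], ()), 6)

Step-by-step:
get @ H3 ⇒ 6
put(6) @ H3 ⇒ s:=6
H0 returns [0]
H1 returns [0]
H2 returns ([0], ())
H3 returns (([0], ()), 6)
= (([0], ()), 6)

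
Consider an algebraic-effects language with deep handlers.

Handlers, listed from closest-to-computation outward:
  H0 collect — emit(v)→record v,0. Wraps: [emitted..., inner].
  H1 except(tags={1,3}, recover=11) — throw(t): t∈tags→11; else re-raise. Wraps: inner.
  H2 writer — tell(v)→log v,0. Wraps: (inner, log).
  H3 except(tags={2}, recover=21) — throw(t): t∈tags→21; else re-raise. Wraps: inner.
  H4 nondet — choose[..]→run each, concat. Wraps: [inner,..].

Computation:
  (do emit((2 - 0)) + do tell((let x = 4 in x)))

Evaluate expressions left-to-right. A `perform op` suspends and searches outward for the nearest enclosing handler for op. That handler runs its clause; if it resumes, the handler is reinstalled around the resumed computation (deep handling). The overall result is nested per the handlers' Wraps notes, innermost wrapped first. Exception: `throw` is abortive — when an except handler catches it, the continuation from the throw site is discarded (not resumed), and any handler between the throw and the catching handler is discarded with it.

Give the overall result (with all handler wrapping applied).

Step-by-step:
emit(2) @ H0 ⇒ out+=2
tell(4) @ H2 ⇒ log+=4
H0 returns [2, 0]
H1 returns [2, 0]
H2 returns ([2, 0], (4))
H3 returns ([2, 0], (4))
H4 returns [([2, 0], (4))]
= [([2, 0], (4))]

Answer: [([2, 0], (4))]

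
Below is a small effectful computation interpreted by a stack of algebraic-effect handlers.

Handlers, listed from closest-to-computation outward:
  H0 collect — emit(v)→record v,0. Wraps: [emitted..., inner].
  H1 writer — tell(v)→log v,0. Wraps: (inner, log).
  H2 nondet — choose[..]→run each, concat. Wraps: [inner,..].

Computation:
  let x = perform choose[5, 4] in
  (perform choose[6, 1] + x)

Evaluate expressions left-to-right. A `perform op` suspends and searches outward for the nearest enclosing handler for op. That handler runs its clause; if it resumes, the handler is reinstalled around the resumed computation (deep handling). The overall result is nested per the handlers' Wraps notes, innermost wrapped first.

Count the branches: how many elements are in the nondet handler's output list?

Answer: 4

Step-by-step:
choose[5, 4] @ H2
  branch[0] choose=5:
    choose[6, 1] @ H2
      branch[0] choose=6:
        H0 returns [11]
        H1 returns ([11], ())
        H2 returns [([11], ())]
      branch[1] choose=1:
        H0 returns [6]
        H1 returns ([6], ())
        H2 returns [([6], ())]
  branch[1] choose=4:
    choose[6, 1] @ H2
      branch[0] choose=6:
        H0 returns [10]
        H1 returns ([10], ())
        H2 returns [([10], ())]
      branch[1] choose=1:
        H0 returns [5]
        H1 returns ([5], ())
        H2 returns [([5], ())]
= [([11], ()), ([6], ()), ([10], ()), ([5], ())]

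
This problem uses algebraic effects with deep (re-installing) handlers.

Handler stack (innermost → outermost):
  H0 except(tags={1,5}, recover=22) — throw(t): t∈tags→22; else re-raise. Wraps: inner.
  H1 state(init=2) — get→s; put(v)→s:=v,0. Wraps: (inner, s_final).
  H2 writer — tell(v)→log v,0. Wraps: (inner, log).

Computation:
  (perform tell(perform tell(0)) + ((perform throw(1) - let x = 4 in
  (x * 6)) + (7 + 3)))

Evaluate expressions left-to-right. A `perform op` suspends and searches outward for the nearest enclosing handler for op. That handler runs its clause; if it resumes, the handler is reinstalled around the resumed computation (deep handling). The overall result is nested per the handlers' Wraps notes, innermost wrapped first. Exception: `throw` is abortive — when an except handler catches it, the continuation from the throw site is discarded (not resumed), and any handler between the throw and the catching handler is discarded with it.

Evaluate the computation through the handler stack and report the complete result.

Answer: ((22, 2), (0, 0))

Evaluation trace:
tell(0) @ H2 ⇒ log+=0
tell(0) @ H2 ⇒ log+=0
throw(1) @ H0 caught ⇒ 22
H1 returns (22, 2)
H2 returns ((22, 2), (0, 0))
= ((22, 2), (0, 0))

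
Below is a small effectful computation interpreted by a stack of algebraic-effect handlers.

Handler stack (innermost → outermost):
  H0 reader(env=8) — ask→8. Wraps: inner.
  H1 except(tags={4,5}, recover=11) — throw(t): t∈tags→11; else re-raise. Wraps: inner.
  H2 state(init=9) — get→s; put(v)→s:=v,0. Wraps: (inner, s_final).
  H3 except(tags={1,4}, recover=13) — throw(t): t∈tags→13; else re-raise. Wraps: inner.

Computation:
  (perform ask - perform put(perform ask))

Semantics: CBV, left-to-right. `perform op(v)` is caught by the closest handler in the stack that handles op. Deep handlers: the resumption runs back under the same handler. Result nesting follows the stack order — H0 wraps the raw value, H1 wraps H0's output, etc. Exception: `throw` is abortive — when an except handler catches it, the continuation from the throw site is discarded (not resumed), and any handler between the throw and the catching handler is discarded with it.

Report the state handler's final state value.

Answer: 8

Evaluation trace:
ask @ H0 ⇒ 8
ask @ H0 ⇒ 8
put(8) @ H2 ⇒ s:=8
H0 returns 8
H1 returns 8
H2 returns (8, 8)
H3 returns (8, 8)
= (8, 8)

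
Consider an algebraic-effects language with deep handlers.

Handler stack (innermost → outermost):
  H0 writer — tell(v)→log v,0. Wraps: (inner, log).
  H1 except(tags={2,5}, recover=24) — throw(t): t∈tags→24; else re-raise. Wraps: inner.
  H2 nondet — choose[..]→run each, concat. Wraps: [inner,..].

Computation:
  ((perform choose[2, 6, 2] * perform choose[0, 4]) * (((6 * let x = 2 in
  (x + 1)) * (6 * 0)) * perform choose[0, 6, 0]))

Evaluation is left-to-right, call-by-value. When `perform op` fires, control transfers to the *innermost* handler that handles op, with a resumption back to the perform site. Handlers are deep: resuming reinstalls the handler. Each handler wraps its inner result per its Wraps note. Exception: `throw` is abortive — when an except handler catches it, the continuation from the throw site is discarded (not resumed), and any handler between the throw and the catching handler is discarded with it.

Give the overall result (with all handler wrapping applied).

Answer: [(0, ()), (0, ()), (0, ()), (0, ()), (0, ()), (0, ()), (0, ()), (0, ()), (0, ()), (0, ()), (0, ()), (0, ()), (0, ()), (0, ()), (0, ()), (0, ()), (0, ()), (0, ())]

Evaluation trace:
choose[2, 6, 2] @ H2
  branch[0] choose=2:
    choose[0, 4] @ H2
      branch[0] choose=0:
        choose[0, 6, 0] @ H2
          branch[0] choose=0:
            H0 returns (0, ())
            H1 returns (0, ())
            H2 returns [(0, ())]
          branch[1] choose=6:
            H0 returns (0, ())
            H1 returns (0, ())
            H2 returns [(0, ())]
          branch[2] choose=0:
            H0 returns (0, ())
            H1 returns (0, ())
            H2 returns [(0, ())]
      branch[1] choose=4:
        choose[0, 6, 0] @ H2
          branch[0] choose=0:
            H0 returns (0, ())
            H1 returns (0, ())
            H2 returns [(0, ())]
          branch[1] choose=6:
            H0 returns (0, ())
            H1 returns (0, ())
            H2 returns [(0, ())]
          branch[2] choose=0:
            H0 returns (0, ())
            H1 returns (0, ())
            H2 returns [(0, ())]
  branch[1] choose=6:
    choose[0, 4] @ H2
      branch[0] choose=0:
        choose[0, 6, 0] @ H2
          branch[0] choose=0:
            H0 returns (0, ())
            H1 returns (0, ())
            H2 returns [(0, ())]
          branch[1] choose=6:
            H0 returns (0, ())
            H1 returns (0, ())
            H2 returns [(0, ())]
          branch[2] choose=0:
            H0 returns (0, ())
            H1 returns (0, ())
            H2 returns [(0, ())]
      branch[1] choose=4:
        choose[0, 6, 0] @ H2
          branch[0] choose=0:
            H0 returns (0, ())
            H1 returns (0, ())
            H2 returns [(0, ())]
          branch[1] choose=6:
            H0 returns (0, ())
            H1 returns (0, ())
            H2 returns [(0, ())]
          branch[2] choose=0:
            H0 returns (0, ())
            H1 returns (0, ())
            H2 returns [(0, ())]
  branch[2] choose=2:
    choose[0, 4] @ H2
      branch[0] choose=0:
        choose[0, 6, 0] @ H2
          branch[0] choose=0:
            H0 returns (0, ())
            H1 returns (0, ())
            H2 returns [(0, ())]
          branch[1] choose=6:
            H0 returns (0, ())
            H1 returns (0, ())
            H2 returns [(0, ())]
          branch[2] choose=0:
            H0 returns (0, ())
            H1 returns (0, ())
            H2 returns [(0, ())]
      branch[1] choose=4:
        choose[0, 6, 0] @ H2
          branch[0] choose=0:
            H0 returns (0, ())
            H1 returns (0, ())
            H2 returns [(0, ())]
          branch[1] choose=6:
            H0 returns (0, ())
            H1 returns (0, ())
            H2 returns [(0, ())]
          branch[2] choose=0:
            H0 returns (0, ())
            H1 returns (0, ())
            H2 returns [(0, ())]
= [(0, ()), (0, ()), (0, ()), (0, ()), (0, ()), (0, ()), (0, ()), (0, ()), (0, ()), (0, ()), (0, ()), (0, ()), (0, ()), (0, ()), (0, ()), (0, ()), (0, ()), (0, ())]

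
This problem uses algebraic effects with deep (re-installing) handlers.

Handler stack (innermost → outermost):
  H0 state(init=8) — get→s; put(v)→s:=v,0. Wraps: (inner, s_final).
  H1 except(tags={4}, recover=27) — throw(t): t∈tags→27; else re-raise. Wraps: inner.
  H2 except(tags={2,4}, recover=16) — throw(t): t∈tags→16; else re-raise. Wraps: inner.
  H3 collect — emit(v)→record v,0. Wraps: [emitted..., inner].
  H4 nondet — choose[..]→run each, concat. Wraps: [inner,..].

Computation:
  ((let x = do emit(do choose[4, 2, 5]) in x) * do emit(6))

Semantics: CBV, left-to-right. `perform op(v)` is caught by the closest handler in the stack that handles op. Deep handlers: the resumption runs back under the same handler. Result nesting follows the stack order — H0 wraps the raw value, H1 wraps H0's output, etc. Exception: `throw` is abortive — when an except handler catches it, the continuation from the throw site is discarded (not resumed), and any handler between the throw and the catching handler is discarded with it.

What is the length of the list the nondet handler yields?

Step-by-step:
choose[4, 2, 5] @ H4
  branch[0] choose=4:
    emit(4) @ H3 ⇒ out+=4
    emit(6) @ H3 ⇒ out+=6
    H0 returns (0, 8)
    H1 returns (0, 8)
    H2 returns (0, 8)
    H3 returns [4, 6, (0, 8)]
    H4 returns [[4, 6, (0, 8)]]
  branch[1] choose=2:
    emit(2) @ H3 ⇒ out+=2
    emit(6) @ H3 ⇒ out+=6
    H0 returns (0, 8)
    H1 returns (0, 8)
    H2 returns (0, 8)
    H3 returns [2, 6, (0, 8)]
    H4 returns [[2, 6, (0, 8)]]
  branch[2] choose=5:
    emit(5) @ H3 ⇒ out+=5
    emit(6) @ H3 ⇒ out+=6
    H0 returns (0, 8)
    H1 returns (0, 8)
    H2 returns (0, 8)
    H3 returns [5, 6, (0, 8)]
    H4 returns [[5, 6, (0, 8)]]
= [[4, 6, (0, 8)], [2, 6, (0, 8)], [5, 6, (0, 8)]]

Answer: 3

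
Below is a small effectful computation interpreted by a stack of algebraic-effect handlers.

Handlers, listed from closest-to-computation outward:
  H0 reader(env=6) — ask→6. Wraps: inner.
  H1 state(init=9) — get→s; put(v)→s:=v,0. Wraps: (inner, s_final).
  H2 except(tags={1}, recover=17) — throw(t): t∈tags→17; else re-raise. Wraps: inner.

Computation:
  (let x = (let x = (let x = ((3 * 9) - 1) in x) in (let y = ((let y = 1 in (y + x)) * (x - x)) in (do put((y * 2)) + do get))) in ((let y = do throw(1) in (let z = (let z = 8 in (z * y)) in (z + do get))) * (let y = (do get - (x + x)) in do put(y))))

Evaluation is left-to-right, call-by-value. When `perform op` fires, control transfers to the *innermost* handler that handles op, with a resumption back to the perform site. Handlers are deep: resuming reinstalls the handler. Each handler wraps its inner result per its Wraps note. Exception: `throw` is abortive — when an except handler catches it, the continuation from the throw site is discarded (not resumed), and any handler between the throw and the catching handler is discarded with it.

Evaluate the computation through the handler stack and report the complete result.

Answer: 17

Step-by-step:
put(0) @ H1 ⇒ s:=0
get @ H1 ⇒ 0
throw(1) @ H2 caught ⇒ 17
= 17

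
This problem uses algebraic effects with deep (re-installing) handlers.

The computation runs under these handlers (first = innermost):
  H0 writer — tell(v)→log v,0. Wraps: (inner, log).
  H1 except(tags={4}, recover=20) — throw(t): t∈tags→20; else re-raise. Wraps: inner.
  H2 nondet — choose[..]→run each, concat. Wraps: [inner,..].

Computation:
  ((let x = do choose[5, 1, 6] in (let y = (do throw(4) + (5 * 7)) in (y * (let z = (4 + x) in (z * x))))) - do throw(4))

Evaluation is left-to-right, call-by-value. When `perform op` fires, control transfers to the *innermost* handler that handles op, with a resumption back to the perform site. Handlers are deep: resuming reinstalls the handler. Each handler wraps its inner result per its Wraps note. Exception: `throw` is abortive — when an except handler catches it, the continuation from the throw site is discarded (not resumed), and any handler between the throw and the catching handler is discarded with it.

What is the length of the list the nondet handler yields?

Answer: 3

Step-by-step:
choose[5, 1, 6] @ H2
  branch[0] choose=5:
    throw(4) @ H1 caught ⇒ 20
    H2 returns [20]
  branch[1] choose=1:
    throw(4) @ H1 caught ⇒ 20
    H2 returns [20]
  branch[2] choose=6:
    throw(4) @ H1 caught ⇒ 20
    H2 returns [20]
= [20, 20, 20]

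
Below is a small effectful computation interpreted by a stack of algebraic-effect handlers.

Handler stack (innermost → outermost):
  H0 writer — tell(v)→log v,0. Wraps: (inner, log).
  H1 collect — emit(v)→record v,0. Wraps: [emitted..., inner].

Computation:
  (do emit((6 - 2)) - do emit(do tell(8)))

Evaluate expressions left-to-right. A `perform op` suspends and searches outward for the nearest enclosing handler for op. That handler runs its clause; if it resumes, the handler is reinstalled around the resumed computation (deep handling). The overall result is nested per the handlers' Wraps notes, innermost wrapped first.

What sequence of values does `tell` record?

Answer: (8)

Working:
emit(4) @ H1 ⇒ out+=4
tell(8) @ H0 ⇒ log+=8
emit(0) @ H1 ⇒ out+=0
H0 returns (0, (8))
H1 returns [4, 0, (0, (8))]
= [4, 0, (0, (8))]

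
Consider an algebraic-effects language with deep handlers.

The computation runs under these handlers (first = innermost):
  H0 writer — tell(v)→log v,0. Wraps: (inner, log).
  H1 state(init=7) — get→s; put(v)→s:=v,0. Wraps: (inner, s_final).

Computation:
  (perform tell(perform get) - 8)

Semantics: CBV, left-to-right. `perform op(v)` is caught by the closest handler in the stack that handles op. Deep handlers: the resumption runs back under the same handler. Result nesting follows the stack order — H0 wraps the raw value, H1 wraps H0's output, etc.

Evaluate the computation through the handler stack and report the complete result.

Answer: ((-8, (7)), 7)

Working:
get @ H1 ⇒ 7
tell(7) @ H0 ⇒ log+=7
H0 returns (-8, (7))
H1 returns ((-8, (7)), 7)
= ((-8, (7)), 7)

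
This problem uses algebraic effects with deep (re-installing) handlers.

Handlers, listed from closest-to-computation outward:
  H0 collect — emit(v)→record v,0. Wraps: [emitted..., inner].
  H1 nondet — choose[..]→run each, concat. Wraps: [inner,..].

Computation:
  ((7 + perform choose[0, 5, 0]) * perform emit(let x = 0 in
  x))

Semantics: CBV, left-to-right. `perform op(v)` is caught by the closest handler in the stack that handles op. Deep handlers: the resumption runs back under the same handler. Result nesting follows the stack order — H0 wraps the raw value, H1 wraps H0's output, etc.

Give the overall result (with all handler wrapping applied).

Answer: [[0, 0], [0, 0], [0, 0]]

Step-by-step:
choose[0, 5, 0] @ H1
  branch[0] choose=0:
    emit(0) @ H0 ⇒ out+=0
    H0 returns [0, 0]
    H1 returns [[0, 0]]
  branch[1] choose=5:
    emit(0) @ H0 ⇒ out+=0
    H0 returns [0, 0]
    H1 returns [[0, 0]]
  branch[2] choose=0:
    emit(0) @ H0 ⇒ out+=0
    H0 returns [0, 0]
    H1 returns [[0, 0]]
= [[0, 0], [0, 0], [0, 0]]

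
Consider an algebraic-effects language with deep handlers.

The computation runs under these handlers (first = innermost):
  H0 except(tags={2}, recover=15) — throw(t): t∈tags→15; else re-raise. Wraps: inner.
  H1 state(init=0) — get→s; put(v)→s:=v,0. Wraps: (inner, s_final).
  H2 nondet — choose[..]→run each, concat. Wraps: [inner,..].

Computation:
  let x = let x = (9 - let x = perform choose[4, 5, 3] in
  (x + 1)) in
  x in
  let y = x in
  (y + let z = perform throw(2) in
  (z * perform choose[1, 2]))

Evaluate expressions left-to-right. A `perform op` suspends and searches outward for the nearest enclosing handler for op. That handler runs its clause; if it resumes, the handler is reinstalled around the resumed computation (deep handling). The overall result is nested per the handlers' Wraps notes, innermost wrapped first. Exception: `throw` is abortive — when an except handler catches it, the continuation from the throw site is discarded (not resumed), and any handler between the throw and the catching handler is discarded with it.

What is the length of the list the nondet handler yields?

Answer: 3

Evaluation trace:
choose[4, 5, 3] @ H2
  branch[0] choose=4:
    throw(2) @ H0 caught ⇒ 15
    H1 returns (15, 0)
    H2 returns [(15, 0)]
  branch[1] choose=5:
    throw(2) @ H0 caught ⇒ 15
    H1 returns (15, 0)
    H2 returns [(15, 0)]
  branch[2] choose=3:
    throw(2) @ H0 caught ⇒ 15
    H1 returns (15, 0)
    H2 returns [(15, 0)]
= [(15, 0), (15, 0), (15, 0)]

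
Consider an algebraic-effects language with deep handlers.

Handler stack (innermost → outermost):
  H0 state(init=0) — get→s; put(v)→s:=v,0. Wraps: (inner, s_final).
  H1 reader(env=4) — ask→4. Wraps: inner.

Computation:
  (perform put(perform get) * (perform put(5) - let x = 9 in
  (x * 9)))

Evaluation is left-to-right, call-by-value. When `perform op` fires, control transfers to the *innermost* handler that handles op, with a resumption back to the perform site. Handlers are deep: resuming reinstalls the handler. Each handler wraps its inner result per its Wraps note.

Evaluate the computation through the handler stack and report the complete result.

Working:
get @ H0 ⇒ 0
put(0) @ H0 ⇒ s:=0
put(5) @ H0 ⇒ s:=5
H0 returns (0, 5)
H1 returns (0, 5)
= (0, 5)

Answer: (0, 5)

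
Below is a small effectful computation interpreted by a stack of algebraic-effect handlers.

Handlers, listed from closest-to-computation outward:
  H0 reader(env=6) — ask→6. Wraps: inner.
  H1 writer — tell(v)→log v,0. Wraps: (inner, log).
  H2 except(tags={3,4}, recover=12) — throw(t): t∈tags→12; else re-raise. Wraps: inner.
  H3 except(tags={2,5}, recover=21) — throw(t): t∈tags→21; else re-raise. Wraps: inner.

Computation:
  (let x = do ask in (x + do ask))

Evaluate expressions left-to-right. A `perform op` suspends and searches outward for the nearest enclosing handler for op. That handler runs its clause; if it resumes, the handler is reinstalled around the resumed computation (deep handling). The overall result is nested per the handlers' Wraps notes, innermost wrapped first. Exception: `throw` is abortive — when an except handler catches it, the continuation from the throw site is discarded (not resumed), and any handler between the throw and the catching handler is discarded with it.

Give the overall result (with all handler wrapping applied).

Answer: (12, ())

Step-by-step:
ask @ H0 ⇒ 6
ask @ H0 ⇒ 6
H0 returns 12
H1 returns (12, ())
H2 returns (12, ())
H3 returns (12, ())
= (12, ())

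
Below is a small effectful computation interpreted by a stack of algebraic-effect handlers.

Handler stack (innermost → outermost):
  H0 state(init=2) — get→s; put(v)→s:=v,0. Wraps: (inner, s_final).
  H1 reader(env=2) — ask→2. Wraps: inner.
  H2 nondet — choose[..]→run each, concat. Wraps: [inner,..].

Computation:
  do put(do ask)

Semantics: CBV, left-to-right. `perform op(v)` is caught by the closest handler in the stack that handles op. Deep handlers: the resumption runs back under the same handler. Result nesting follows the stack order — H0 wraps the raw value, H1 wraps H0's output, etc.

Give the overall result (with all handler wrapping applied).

Evaluation trace:
ask @ H1 ⇒ 2
put(2) @ H0 ⇒ s:=2
H0 returns (0, 2)
H1 returns (0, 2)
H2 returns [(0, 2)]
= [(0, 2)]

Answer: [(0, 2)]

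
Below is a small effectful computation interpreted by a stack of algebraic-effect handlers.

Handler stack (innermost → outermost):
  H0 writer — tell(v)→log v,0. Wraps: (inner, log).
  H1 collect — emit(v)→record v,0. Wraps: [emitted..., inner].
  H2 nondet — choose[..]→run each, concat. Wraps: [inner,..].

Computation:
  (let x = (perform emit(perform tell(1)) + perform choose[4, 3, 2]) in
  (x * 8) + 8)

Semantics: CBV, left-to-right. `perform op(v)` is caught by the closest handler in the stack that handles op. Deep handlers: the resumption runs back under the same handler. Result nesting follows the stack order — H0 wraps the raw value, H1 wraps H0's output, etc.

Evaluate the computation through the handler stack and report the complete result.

Step-by-step:
tell(1) @ H0 ⇒ log+=1
emit(0) @ H1 ⇒ out+=0
choose[4, 3, 2] @ H2
  branch[0] choose=4:
    H0 returns (40, (1))
    H1 returns [0, (40, (1))]
    H2 returns [[0, (40, (1))]]
  branch[1] choose=3:
    H0 returns (32, (1))
    H1 returns [0, (32, (1))]
    H2 returns [[0, (32, (1))]]
  branch[2] choose=2:
    H0 returns (24, (1))
    H1 returns [0, (24, (1))]
    H2 returns [[0, (24, (1))]]
= [[0, (40, (1))], [0, (32, (1))], [0, (24, (1))]]

Answer: [[0, (40, (1))], [0, (32, (1))], [0, (24, (1))]]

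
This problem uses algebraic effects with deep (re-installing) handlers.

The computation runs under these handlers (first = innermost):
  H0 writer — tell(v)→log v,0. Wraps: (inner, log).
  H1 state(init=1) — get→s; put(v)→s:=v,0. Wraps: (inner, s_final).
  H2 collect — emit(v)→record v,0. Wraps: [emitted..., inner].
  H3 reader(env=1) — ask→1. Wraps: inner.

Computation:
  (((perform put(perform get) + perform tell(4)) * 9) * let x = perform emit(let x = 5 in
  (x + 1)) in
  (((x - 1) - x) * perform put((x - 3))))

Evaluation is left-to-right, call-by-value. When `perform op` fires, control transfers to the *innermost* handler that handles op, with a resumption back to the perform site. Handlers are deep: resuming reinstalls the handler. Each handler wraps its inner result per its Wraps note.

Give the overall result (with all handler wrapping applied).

Step-by-step:
get @ H1 ⇒ 1
put(1) @ H1 ⇒ s:=1
tell(4) @ H0 ⇒ log+=4
emit(6) @ H2 ⇒ out+=6
put(-3) @ H1 ⇒ s:=-3
H0 returns (0, (4))
H1 returns ((0, (4)), -3)
H2 returns [6, ((0, (4)), -3)]
H3 returns [6, ((0, (4)), -3)]
= [6, ((0, (4)), -3)]

Answer: [6, ((0, (4)), -3)]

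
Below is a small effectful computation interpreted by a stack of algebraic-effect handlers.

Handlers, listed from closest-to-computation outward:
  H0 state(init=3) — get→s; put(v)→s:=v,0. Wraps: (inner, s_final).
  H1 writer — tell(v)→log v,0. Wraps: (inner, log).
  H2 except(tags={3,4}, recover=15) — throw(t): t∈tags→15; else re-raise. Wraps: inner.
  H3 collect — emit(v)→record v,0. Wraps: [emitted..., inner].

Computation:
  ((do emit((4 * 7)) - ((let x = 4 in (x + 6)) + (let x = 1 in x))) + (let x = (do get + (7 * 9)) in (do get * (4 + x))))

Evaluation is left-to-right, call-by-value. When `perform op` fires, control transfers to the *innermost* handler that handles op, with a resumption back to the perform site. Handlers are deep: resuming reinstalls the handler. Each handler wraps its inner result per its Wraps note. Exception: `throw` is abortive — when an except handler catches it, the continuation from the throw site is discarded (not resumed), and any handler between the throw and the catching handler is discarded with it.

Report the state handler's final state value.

Step-by-step:
emit(28) @ H3 ⇒ out+=28
get @ H0 ⇒ 3
get @ H0 ⇒ 3
H0 returns (199, 3)
H1 returns ((199, 3), ())
H2 returns ((199, 3), ())
H3 returns [28, ((199, 3), ())]
= [28, ((199, 3), ())]

Answer: 3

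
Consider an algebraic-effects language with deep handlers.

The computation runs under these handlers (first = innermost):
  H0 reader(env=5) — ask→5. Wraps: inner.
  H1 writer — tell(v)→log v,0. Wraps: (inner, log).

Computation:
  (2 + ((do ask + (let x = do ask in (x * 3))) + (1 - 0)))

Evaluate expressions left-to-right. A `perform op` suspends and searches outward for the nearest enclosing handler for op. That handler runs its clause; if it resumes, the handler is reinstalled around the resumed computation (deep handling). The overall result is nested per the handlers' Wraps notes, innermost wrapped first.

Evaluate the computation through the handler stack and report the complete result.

Step-by-step:
ask @ H0 ⇒ 5
ask @ H0 ⇒ 5
H0 returns 23
H1 returns (23, ())
= (23, ())

Answer: (23, ())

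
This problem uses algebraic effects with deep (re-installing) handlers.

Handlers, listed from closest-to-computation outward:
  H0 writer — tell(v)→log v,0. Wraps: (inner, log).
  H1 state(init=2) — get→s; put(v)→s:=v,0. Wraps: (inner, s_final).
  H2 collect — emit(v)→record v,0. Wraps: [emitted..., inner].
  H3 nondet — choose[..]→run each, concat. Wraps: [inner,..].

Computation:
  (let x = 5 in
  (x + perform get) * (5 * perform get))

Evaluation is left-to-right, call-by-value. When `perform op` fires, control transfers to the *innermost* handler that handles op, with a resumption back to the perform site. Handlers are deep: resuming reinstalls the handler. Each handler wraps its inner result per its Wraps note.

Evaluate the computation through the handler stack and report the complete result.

Evaluation trace:
get @ H1 ⇒ 2
get @ H1 ⇒ 2
H0 returns (70, ())
H1 returns ((70, ()), 2)
H2 returns [((70, ()), 2)]
H3 returns [[((70, ()), 2)]]
= [[((70, ()), 2)]]

Answer: [[((70, ()), 2)]]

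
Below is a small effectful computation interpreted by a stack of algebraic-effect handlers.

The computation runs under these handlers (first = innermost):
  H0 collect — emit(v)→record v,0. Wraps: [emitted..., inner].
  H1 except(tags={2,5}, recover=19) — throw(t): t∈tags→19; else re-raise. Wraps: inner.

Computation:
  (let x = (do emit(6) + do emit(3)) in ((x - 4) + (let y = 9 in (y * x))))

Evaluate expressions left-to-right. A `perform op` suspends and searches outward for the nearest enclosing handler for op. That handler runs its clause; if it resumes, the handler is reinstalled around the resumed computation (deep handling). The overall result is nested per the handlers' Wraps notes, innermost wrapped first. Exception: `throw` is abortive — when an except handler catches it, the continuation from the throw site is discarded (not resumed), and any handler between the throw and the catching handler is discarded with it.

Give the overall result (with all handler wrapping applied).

Answer: [6, 3, -4]

Working:
emit(6) @ H0 ⇒ out+=6
emit(3) @ H0 ⇒ out+=3
H0 returns [6, 3, -4]
H1 returns [6, 3, -4]
= [6, 3, -4]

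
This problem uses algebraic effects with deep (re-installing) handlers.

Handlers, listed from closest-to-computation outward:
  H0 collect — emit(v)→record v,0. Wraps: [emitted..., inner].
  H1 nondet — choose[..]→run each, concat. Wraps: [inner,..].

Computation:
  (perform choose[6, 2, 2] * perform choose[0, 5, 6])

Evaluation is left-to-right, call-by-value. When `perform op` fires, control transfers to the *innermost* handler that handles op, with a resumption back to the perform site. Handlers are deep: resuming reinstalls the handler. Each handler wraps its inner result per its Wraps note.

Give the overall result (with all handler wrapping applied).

Step-by-step:
choose[6, 2, 2] @ H1
  branch[0] choose=6:
    choose[0, 5, 6] @ H1
      branch[0] choose=0:
        H0 returns [0]
        H1 returns [[0]]
      branch[1] choose=5:
        H0 returns [30]
        H1 returns [[30]]
      branch[2] choose=6:
        H0 returns [36]
        H1 returns [[36]]
  branch[1] choose=2:
    choose[0, 5, 6] @ H1
      branch[0] choose=0:
        H0 returns [0]
        H1 returns [[0]]
      branch[1] choose=5:
        H0 returns [10]
        H1 returns [[10]]
      branch[2] choose=6:
        H0 returns [12]
        H1 returns [[12]]
  branch[2] choose=2:
    choose[0, 5, 6] @ H1
      branch[0] choose=0:
        H0 returns [0]
        H1 returns [[0]]
      branch[1] choose=5:
        H0 returns [10]
        H1 returns [[10]]
      branch[2] choose=6:
        H0 returns [12]
        H1 returns [[12]]
= [[0], [30], [36], [0], [10], [12], [0], [10], [12]]

Answer: [[0], [30], [36], [0], [10], [12], [0], [10], [12]]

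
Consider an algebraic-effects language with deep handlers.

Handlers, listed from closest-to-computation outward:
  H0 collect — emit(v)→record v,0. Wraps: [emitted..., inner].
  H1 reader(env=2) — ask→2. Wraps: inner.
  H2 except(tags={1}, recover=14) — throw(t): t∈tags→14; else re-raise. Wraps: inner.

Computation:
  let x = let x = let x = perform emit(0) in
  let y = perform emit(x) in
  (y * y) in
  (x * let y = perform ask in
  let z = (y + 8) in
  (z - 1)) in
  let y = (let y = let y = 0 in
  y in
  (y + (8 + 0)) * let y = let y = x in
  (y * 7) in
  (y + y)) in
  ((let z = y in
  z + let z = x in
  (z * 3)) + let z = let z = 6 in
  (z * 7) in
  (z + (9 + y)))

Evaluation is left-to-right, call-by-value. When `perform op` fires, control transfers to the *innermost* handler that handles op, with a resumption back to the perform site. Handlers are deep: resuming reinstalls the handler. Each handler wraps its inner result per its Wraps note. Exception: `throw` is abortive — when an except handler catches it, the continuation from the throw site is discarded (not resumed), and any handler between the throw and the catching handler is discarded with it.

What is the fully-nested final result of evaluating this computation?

Answer: [0, 0, 51]

Working:
emit(0) @ H0 ⇒ out+=0
emit(0) @ H0 ⇒ out+=0
ask @ H1 ⇒ 2
H0 returns [0, 0, 51]
H1 returns [0, 0, 51]
H2 returns [0, 0, 51]
= [0, 0, 51]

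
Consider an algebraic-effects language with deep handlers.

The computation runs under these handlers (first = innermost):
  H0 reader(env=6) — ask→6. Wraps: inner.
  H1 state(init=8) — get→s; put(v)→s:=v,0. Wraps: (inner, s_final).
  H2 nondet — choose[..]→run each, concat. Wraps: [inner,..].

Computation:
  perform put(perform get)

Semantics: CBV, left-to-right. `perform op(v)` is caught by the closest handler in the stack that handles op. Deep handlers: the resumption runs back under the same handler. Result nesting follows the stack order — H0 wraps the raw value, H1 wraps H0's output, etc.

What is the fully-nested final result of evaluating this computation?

Working:
get @ H1 ⇒ 8
put(8) @ H1 ⇒ s:=8
H0 returns 0
H1 returns (0, 8)
H2 returns [(0, 8)]
= [(0, 8)]

Answer: [(0, 8)]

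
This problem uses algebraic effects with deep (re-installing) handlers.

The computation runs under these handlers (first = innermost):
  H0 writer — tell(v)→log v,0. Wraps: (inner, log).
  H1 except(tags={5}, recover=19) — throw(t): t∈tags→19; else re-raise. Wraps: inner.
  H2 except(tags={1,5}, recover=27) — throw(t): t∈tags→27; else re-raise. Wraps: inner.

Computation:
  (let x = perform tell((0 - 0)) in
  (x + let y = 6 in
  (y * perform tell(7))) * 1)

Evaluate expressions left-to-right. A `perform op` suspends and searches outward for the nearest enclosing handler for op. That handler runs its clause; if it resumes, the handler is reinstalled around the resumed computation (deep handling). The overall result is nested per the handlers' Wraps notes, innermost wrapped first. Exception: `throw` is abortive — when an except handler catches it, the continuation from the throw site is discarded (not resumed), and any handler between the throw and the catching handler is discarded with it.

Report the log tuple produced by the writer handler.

Answer: (0, 7)

Working:
tell(0) @ H0 ⇒ log+=0
tell(7) @ H0 ⇒ log+=7
H0 returns (0, (0, 7))
H1 returns (0, (0, 7))
H2 returns (0, (0, 7))
= (0, (0, 7))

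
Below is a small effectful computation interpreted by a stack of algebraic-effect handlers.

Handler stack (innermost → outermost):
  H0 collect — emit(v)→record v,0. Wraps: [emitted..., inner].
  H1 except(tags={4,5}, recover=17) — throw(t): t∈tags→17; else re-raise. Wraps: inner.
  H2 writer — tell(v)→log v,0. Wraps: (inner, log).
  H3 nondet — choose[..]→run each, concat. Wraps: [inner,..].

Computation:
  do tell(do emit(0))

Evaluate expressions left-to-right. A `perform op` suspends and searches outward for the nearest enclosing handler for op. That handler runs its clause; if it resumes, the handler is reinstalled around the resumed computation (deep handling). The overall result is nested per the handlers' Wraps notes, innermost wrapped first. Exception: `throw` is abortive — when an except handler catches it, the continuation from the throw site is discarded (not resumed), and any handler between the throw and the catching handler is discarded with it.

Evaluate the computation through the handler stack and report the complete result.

Evaluation trace:
emit(0) @ H0 ⇒ out+=0
tell(0) @ H2 ⇒ log+=0
H0 returns [0, 0]
H1 returns [0, 0]
H2 returns ([0, 0], (0))
H3 returns [([0, 0], (0))]
= [([0, 0], (0))]

Answer: [([0, 0], (0))]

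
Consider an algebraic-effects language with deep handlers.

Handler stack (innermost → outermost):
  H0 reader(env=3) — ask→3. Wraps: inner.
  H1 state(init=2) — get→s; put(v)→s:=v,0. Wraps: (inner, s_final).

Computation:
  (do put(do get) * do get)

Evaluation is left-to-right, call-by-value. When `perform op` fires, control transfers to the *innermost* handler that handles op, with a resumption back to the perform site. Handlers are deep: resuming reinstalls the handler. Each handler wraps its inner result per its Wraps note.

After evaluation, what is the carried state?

Step-by-step:
get @ H1 ⇒ 2
put(2) @ H1 ⇒ s:=2
get @ H1 ⇒ 2
H0 returns 0
H1 returns (0, 2)
= (0, 2)

Answer: 2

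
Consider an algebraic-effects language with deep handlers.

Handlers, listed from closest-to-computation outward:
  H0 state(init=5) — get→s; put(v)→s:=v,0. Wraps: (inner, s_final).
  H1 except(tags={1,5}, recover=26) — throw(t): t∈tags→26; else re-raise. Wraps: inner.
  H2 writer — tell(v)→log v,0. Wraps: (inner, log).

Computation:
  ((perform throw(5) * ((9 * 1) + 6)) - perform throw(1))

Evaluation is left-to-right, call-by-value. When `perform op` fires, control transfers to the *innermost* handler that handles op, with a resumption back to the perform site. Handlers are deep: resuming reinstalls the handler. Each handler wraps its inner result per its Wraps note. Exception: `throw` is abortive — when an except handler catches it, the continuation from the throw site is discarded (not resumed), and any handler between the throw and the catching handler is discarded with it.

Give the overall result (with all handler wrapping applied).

Answer: (26, ())

Step-by-step:
throw(5) @ H1 caught ⇒ 26
H2 returns (26, ())
= (26, ())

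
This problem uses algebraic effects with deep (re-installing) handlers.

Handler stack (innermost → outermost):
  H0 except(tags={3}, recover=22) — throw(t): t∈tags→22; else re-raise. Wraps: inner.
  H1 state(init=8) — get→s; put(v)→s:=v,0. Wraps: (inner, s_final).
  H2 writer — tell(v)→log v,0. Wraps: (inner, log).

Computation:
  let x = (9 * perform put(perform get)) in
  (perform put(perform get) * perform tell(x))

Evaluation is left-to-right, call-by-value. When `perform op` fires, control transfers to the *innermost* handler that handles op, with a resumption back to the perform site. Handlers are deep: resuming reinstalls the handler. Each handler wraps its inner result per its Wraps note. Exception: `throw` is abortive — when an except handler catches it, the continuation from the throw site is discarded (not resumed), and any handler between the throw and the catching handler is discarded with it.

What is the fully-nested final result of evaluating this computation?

Evaluation trace:
get @ H1 ⇒ 8
put(8) @ H1 ⇒ s:=8
get @ H1 ⇒ 8
put(8) @ H1 ⇒ s:=8
tell(0) @ H2 ⇒ log+=0
H0 returns 0
H1 returns (0, 8)
H2 returns ((0, 8), (0))
= ((0, 8), (0))

Answer: ((0, 8), (0))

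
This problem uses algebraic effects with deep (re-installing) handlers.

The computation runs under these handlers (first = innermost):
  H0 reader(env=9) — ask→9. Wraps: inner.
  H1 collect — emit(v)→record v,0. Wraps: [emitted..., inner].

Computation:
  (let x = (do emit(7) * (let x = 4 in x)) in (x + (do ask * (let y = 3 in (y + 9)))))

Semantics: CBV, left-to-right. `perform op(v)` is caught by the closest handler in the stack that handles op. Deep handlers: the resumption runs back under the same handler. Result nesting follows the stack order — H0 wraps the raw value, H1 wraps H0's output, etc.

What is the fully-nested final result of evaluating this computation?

Evaluation trace:
emit(7) @ H1 ⇒ out+=7
ask @ H0 ⇒ 9
H0 returns 108
H1 returns [7, 108]
= [7, 108]

Answer: [7, 108]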